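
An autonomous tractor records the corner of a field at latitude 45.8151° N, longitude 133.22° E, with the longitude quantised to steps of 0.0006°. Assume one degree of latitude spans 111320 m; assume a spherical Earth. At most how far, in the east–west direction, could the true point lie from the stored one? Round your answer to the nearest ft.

76 ft

With a 0.0006° grid the true value lies within half a step, ±0.0006°/2 = ±0.0003°, of the stored one.
Parallels shrink by cos φ, so at 45.8151° a degree of longitude is 111320 × 0.6970 ≈ 77587.4 m.
Maximum E–W displacement: 0.0003 × 77587.4 = 23.2762 m.
Converting: 23.2762 m × 3.2808 ft/m ≈ 76.366 ft.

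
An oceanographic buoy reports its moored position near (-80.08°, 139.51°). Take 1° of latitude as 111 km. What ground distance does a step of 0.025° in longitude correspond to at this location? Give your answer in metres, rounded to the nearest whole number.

0.025° of longitude at 80.08° is 0.025 × 111000 × cos 80.08° ≈ 0.025 × 19122.3 = 478.057 m.

478 metres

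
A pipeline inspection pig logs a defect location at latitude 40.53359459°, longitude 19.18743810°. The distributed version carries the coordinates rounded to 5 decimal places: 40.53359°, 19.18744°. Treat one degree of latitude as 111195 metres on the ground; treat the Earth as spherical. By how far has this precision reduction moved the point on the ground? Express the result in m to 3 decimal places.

0.535 m

Δlat = 40.53359459 − 40.53359 = +0.00000459°; Δlon = 19.18743810 − 19.18744 = -0.00000190°.
North–south shift: 0.00000459 × 111195 = 0.510385 m.
East–west at this latitude: -0.00000190° × 111195 × cos 40.5336° ≈ -0.00000190 × 84511 = -0.160571 m.
Distance: √(0.510385² + 0.160571²) ≈ 0.535048 m.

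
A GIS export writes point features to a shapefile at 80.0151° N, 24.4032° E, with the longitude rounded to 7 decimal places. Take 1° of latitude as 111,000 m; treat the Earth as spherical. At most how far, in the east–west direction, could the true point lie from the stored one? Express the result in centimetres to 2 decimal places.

0.10 centimetres

Rounding to 7 decimal places leaves the longitude within ±5e-08° of the true value.
At latitude 80.0151° a degree of longitude spans 111000 m × cos 80.0151° = 111000 × 0.1734 ≈ 19246.1 m.
Maximum E–W displacement: 5e-08 × 19246.1 = 0.000962307 m.
That is 0.000962307 m = 0.096231 cm.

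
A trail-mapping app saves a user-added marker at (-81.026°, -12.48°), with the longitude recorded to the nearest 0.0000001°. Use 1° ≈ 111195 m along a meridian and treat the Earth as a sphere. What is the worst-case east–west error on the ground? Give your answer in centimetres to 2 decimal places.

0.09 centimetres

Rounding to 7 decimal places leaves the longitude within ±5e-08° of the true value.
At latitude 81.026° a degree of longitude spans 111195 m × cos 81.026° = 111195 × 0.1560 ≈ 17344.9 m.
So at most 5e-08° × 17344.9 ≈ 0.000867245 m east–west.
That is 0.000867245 m = 0.086724 cm.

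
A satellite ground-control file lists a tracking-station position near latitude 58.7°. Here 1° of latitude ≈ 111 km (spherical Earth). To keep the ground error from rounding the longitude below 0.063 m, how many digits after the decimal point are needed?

At 58.7° one degree of longitude covers 111000 × cos 58.7° ≈ 111000 × 0.5195 ≈ 57666.6 m.
N decimal places → at most half a unit in the last place, 0.5 × 10⁻ᴺ° = 57666.6/2 × 10⁻ᴺ m.
Need 0.5 × 57666.6 × 10⁻ᴺ ≤ 0.063 → 10⁻ᴺ ≤ 2.185e-06, so N ≥ 5.66.
So 6 decimal places suffice (0.0288 m); 5 would allow up to 0.288 m.

6 decimal places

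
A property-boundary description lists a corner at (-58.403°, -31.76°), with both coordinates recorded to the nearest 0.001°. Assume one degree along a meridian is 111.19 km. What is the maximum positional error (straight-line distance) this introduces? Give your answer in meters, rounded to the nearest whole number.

Rounding to 3 decimal places leaves each coordinate within ±0.0005° of the true value.
North–south component: 0.0005° × 111190 = 55.595 m.
E–W at 58.403°: 0.0005° × 111190 × cos 58.403° = 0.0005 × 111190 × 0.5239 ≈ 29.1285 m.
The two errors are perpendicular, so the maximum displacement is √(55.595² + 29.1285²) ≈ 62.7636 m.

63 meters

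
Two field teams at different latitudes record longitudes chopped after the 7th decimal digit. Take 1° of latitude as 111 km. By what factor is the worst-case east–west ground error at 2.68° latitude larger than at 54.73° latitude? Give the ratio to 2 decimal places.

1.73

Truncating at 7 decimal places can drop up to a full unit in the last place, so the longitude may be off by as much as 1e-07°.
At 2.68°: 1e-07° × 111000 × cos 2.68° = 1e-07 × 111000 × 0.9989 ≈ 0.011088 m.
At 54.73°: 1e-07° × 111000 × cos 54.73° = 1e-07 × 111000 × 0.5774 ≈ 0.0064095 m.
Ratio: 0.011088 / 0.0064095 = cos 2.68° / cos 54.73° ≈ 1.7299.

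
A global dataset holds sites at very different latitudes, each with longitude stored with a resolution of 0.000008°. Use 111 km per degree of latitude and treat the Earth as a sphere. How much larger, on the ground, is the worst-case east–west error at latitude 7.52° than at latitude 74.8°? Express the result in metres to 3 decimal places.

0.324 metres

With a 0.000008° grid the true value lies within half a step, ±0.000008°/2 = ±4e-06°, of the stored one.
Error at 7.52° = 4e-06° × 111000 × cos 7.52° ≈ 0.444 × 0.9914 = 0.44018 m.
Error at 74.8° = 4e-06° × 111000 × cos 74.8° ≈ 0.444 × 0.2622 = 0.11641 m.
Difference: 0.44018 − 0.11641 = 0.32377 m.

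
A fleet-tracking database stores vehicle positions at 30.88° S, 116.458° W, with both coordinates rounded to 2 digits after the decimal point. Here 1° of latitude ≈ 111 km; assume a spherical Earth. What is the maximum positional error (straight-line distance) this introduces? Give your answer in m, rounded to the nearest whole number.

731 m

Rounding to 2 decimal places leaves each coordinate within ±0.005° of the true value.
North–south component: 0.005° × 111000 = 555 m.
East–west component at 30.88°: 0.005° × 111000 × cos 30.88° ≈ 0.005 × 95265.1 ≈ 476.325 m.
Combining orthogonally: (555² + 476.325²)^½ ≈ 731.376 m.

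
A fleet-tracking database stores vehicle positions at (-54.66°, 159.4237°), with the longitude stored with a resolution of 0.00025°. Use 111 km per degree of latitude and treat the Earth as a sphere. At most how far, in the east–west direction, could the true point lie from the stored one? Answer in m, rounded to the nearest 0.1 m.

With a 0.00025° grid the true value lies within half a step, ±0.00025°/2 = ±0.000125°, of the stored one.
At latitude 54.66° a degree of longitude spans 111000 m × cos 54.66° = 111000 × 0.5784 ≈ 64205.4 m.
So at most 0.000125° × 64205.4 ≈ 8.02568 m east–west.

8.0 m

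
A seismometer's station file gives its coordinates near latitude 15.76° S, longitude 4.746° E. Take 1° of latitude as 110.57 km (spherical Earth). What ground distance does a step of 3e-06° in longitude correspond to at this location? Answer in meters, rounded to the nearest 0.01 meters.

3e-06° of longitude at 15.76° is 3e-06 × 110570 × cos 15.76° ≈ 3e-06 × 106413 = 0.31924 m.

0.32 meters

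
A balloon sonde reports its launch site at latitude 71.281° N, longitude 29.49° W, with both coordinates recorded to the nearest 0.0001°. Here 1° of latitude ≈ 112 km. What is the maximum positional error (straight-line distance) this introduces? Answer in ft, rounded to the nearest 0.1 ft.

Rounding to 4 decimal places leaves each coordinate within ±5e-05° of the true value.
North–south component: 5e-05° × 112000 = 5.6 m.
East–west component at 71.281°: 5e-05° × 112000 × cos 71.281° ≈ 5e-05 × 35943.8 ≈ 1.79719 m.
The two errors are perpendicular, so the maximum displacement is √(5.6² + 1.79719²) ≈ 5.88132 m.
Converting: 5.88132 m × 3.2808 ft/m ≈ 19.296 ft.

19.3 ft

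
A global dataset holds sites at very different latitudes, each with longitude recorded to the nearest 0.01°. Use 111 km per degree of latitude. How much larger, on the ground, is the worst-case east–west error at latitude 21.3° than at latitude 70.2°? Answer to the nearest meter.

Rounding to 2 decimal places leaves the longitude within ±0.005° of the true value.
Error at 21.3° = 0.005° × 111000 × cos 21.3° ≈ 555 × 0.9317 = 517.09 m.
Error at 70.2° = 0.005° × 111000 × cos 70.2° ≈ 555 × 0.3387 = 188 m.
Difference: 517.09 − 188 = 329.09 m.

329 meters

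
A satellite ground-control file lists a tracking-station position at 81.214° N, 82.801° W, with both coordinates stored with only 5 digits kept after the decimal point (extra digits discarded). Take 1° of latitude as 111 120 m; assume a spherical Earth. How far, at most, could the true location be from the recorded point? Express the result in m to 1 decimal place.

1.1 m

Truncating at 5 decimal places can drop up to a full unit in the last place, so each coordinate may be off by as much as 1e-05°.
North–south component: 1e-05° × 111120 = 1.1112 m.
East–west component at 81.214°: 1e-05° × 111120 × cos 81.214° ≈ 1e-05 × 16973 ≈ 0.16973 m.
Worst case both components are at the extreme and orthogonal: √(1.1112² + 0.16973²) ≈ 1.12409 m.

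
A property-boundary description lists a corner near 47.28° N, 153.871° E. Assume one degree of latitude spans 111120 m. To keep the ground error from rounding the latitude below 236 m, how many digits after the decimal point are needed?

3

One degree of latitude covers 111120 m.
N decimal places → at most half a unit in the last place, 0.5 × 10⁻ᴺ° = 111120/2 × 10⁻ᴺ m.
Setting 55560 × 10⁻ᴺ ≤ 236 gives 10ᴺ ≥ 235.4, i.e. N ≥ 2.37.
So 3 decimal places suffice (55.6 m); 2 would allow up to 556 m.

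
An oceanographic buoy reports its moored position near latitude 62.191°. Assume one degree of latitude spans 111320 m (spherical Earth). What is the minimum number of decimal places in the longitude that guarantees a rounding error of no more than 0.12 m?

At 62.191° one degree of longitude covers 111320 × cos 62.191° ≈ 111320 × 0.4665 ≈ 51933.6 m.
Rounding to N decimal places gives at most 0.5 × 10⁻ᴺ degrees of error, i.e. 0.5 × 10⁻ᴺ × 51933.6 m.
Setting 25966.8 × 10⁻ᴺ ≤ 0.12 gives 10ᴺ ≥ 2.164e+05, i.e. N ≥ 5.34.
N = 5 would give 0.26 m (too coarse); N = 6 gives 0.026 m ≤ 0.12 m.

6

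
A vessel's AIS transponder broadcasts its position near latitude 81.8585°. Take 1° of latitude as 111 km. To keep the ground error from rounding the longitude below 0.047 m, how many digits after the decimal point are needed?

6 decimal places

At 81.8585° one degree of longitude covers 111000 × cos 81.8585° ≈ 111000 × 0.1416 ≈ 15719.6 m.
N decimal places → at most half a unit in the last place, 0.5 × 10⁻ᴺ° = 15719.6/2 × 10⁻ᴺ m.
Need 0.5 × 15719.6 × 10⁻ᴺ ≤ 0.047 → 10⁻ᴺ ≤ 5.980e-06, so N ≥ 5.22.
So 6 decimal places suffice (0.00786 m); 5 would allow up to 0.0786 m.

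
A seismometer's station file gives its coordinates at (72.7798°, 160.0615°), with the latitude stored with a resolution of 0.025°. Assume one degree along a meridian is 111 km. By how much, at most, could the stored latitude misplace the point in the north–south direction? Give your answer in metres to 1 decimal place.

1387.5 metres

With a 0.025° grid the true value lies within half a step, ±0.025°/2 = ±0.0125°, of the stored one.
North–south distance: 0.0125° × 111000 m/° = 1387.5 m.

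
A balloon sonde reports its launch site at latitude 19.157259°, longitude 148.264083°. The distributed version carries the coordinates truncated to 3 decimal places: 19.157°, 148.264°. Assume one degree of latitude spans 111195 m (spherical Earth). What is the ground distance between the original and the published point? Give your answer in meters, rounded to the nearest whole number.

The latitude changed by +0.000259° and the longitude by +0.000083°.
N–S: 0.000259° × 111195 m/° = 28.7995 m.
E–W at 19.157°: 0.000083° × 111195 × cos 19.157° = 0.000083 × 111195 × 0.9446 ≈ 8.7181 m.
Distance: √(28.7995² + 8.7181²) ≈ 30.0901 m.

30 meters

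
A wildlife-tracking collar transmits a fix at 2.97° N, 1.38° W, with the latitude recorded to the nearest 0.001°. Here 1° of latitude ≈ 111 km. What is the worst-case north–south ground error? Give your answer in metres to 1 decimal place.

55.5 metres

Rounding to 3 decimal places leaves the latitude within ±0.0005° of the true value.
North–south distance: 0.0005° × 111000 m/° = 55.5 m.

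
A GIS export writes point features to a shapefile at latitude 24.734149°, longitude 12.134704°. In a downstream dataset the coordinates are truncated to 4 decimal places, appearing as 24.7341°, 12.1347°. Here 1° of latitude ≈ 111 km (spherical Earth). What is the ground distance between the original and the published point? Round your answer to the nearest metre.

5 metres

The latitude changed by +0.000049° and the longitude by +0.000004°.
North–south shift: 0.000049 × 111000 = 5.439 m.
East–west at this latitude: 0.000004° × 111000 × cos 24.7341° ≈ 0.000004 × 100817 = 0.403267 m.
Combined displacement = (5.439² + 0.403267²)^½ ≈ 5.45393 m.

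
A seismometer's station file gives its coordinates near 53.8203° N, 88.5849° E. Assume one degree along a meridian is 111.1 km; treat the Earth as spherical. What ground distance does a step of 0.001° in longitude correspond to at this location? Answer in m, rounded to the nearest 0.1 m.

65.6 m

0.001° of longitude at 53.8203° is 0.001 × 111100 × cos 53.8203° ≈ 0.001 × 65584.5 = 65.5845 m.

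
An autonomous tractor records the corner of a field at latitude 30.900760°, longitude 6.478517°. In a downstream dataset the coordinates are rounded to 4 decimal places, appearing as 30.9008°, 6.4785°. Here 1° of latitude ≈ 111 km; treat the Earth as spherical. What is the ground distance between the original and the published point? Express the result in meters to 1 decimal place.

4.7 meters

The latitude changed by -0.000040° and the longitude by +0.000017°.
North–south shift: -0.000040 × 111000 = -4.44 m.
E–W at 30.9008°: 0.000017° × 111000 × cos 30.9008° = 0.000017 × 111000 × 0.8581 ≈ 1.61915 m.
Hypotenuse of the two orthogonal shifts: √(4.44² + 1.61915²) = 4.72602 m.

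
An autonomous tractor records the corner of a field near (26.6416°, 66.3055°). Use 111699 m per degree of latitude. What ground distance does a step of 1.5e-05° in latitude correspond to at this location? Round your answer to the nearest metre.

2 metres

Along a meridian 1.5e-05° is 1.5e-05 × 111699 = 1.67549 m.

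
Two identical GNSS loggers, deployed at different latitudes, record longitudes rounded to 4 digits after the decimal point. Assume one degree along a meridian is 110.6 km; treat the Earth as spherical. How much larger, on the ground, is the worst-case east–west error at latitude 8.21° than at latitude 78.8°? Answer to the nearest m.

4 m

Rounding to 4 decimal places leaves the longitude within ±5e-05° of the true value.
Error at 8.21° = 5e-05° × 110600 × cos 8.21° ≈ 5.53 × 0.9898 = 5.4733 m.
At 78.8°: 5e-05° × 110600 × cos 78.8° = 5e-05 × 110600 × 0.1942 ≈ 1.0741 m.
Difference: 5.4733 − 1.0741 = 4.3992 m.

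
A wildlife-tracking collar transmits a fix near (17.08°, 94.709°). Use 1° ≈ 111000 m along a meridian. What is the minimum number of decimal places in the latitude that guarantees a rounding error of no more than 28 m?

4

One degree of latitude covers 111000 m.
N decimal places → at most half a unit in the last place, 0.5 × 10⁻ᴺ° = 111000/2 × 10⁻ᴺ m.
Need 0.5 × 111000 × 10⁻ᴺ ≤ 28 → 10⁻ᴺ ≤ 5.045e-04, so N ≥ 3.30.
So 4 decimal places suffice (5.55 m); 3 would allow up to 55.5 m.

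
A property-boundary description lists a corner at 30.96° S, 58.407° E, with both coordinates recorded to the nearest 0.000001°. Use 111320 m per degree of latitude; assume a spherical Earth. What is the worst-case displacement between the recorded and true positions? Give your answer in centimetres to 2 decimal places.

Rounding to 6 decimal places leaves each coordinate within ±5e-07° of the true value.
Latitude error → 5e-07 × 111320 = 0.05566 m along the meridian.
E–W at 30.96°: 5e-07° × 111320 × cos 30.96° = 5e-07 × 111320 × 0.8575 ≈ 0.0477299 m.
Combining orthogonally: (0.05566² + 0.0477299²)^½ ≈ 0.0733225 m.
That is 0.0733225 m = 7.3322 cm.

7.33 centimetres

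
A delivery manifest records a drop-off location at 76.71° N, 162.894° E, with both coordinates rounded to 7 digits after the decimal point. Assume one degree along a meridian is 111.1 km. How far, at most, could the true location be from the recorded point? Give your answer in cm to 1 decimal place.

0.6 cm

Rounding to 7 decimal places leaves each coordinate within ±5e-08° of the true value.
N–S: 5e-08° × 111100 m/° = 0.005555 m.
East–west component at 76.71°: 5e-08° × 111100 × cos 76.71° ≈ 5e-08 × 25539.7 ≈ 0.00127698 m.
Combining orthogonally: (0.005555² + 0.00127698²)^½ ≈ 0.00569989 m.
That is 0.00569989 m = 0.56999 cm.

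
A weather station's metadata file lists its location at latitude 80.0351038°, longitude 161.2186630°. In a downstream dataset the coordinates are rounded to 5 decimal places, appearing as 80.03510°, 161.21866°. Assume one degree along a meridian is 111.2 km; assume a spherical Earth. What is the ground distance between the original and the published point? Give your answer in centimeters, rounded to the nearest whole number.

Δlat = 80.0351038 − 80.03510 = +0.0000038°; Δlon = 161.2186630 − 161.21866 = +0.0000030°.
North–south shift: 0.0000038 × 111200 = 0.42256 m.
E–W at 80.0351°: 0.0000030° × 111200 × cos 80.0351° = 0.0000030 × 111200 × 0.1730 ≈ 0.0577278 m.
Distance: √(0.42256² + 0.0577278²) ≈ 0.426485 m.
That is 0.426485 m = 42.648 cm.

43 centimeters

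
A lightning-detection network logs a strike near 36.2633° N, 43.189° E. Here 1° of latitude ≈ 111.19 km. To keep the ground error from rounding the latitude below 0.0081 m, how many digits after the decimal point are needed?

7 decimal places

One degree of latitude covers 111190 m.
N decimal places → at most half a unit in the last place, 0.5 × 10⁻ᴺ° = 111190/2 × 10⁻ᴺ m.
Setting 55595 × 10⁻ᴺ ≤ 0.0081 gives 10ᴺ ≥ 6.864e+06, i.e. N ≥ 6.84.
At 6 places the error can reach 0.0556 m, but 7 places keeps it to 0.00556 m.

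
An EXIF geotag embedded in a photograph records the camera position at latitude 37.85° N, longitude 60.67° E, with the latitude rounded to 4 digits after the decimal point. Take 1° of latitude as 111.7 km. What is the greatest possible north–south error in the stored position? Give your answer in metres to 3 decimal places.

Rounding to 4 decimal places leaves the latitude within ±5e-05° of the true value.
So the N–S error is at most 5e-05 × 111700 = 5.585 m.

5.585 metres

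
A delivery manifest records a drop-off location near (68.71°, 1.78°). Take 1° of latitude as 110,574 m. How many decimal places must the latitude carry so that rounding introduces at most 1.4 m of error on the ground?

5 decimal places

One degree of latitude covers 110574 m.
With N decimal places the half-ulp bound is 0.5·10⁻ᴺ°, or 0.5·10⁻ᴺ × 110574 m on the ground.
Need 0.5 × 110574 × 10⁻ᴺ ≤ 1.4 → 10⁻ᴺ ≤ 2.532e-05, so N ≥ 4.60.
So 5 decimal places suffice (0.553 m); 4 would allow up to 5.53 m.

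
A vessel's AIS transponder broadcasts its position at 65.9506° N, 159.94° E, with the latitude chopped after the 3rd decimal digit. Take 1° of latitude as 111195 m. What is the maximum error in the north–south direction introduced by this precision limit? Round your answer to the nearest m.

Truncating at 3 decimal places can drop up to a full unit in the last place, so the latitude may be off by as much as 0.001°.
Along the meridian that is 0.001° × 111195 m/° = 111.195 m.

111 m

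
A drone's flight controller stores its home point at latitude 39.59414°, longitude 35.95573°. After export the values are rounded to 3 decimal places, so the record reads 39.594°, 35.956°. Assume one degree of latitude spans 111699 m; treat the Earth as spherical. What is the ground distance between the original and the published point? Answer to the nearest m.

The latitude changed by +0.00014° and the longitude by -0.00027°.
North–south shift: 0.00014 × 111699 = 15.6379 m.
East–west at this latitude: -0.00027° × 111699 × cos 39.594° ≈ -0.00027 × 86073 = -23.2397 m.
Hypotenuse of the two orthogonal shifts: √(15.6379² + 23.2397²) = 28.0112 m.

28 m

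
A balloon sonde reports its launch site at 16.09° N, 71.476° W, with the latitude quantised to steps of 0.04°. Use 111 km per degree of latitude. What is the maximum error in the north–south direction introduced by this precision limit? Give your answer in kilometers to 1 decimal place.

2.2 kilometers

With a 0.04° grid the true value lies within half a step, ±0.04°/2 = ±0.02°, of the stored one.
So the N–S error is at most 0.02 × 111000 = 2220 m.
That is 2220 m = 2.22 km.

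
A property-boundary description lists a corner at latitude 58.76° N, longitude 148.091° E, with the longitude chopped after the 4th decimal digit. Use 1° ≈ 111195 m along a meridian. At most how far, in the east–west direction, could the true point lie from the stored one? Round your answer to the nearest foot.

Truncating at 4 decimal places can drop up to a full unit in the last place, so the longitude may be off by as much as 0.0001°.
One degree of longitude at 58.76° is 111195 × cos 58.76° ≈ 111195 × 0.5186 = 57668.4 m.
So at most 0.0001° × 57668.4 ≈ 5.76684 m east–west.
Converting: 5.76684 m × 3.2808 ft/m ≈ 18.92 ft.

19 feet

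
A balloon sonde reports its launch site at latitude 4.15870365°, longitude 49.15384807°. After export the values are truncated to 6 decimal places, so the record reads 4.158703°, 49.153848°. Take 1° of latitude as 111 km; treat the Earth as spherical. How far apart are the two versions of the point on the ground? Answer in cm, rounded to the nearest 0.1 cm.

Δlat = 4.15870365 − 4.158703 = +0.00000065°; Δlon = 49.15384807 − 49.153848 = +0.00000007°.
North–south shift: 0.00000065 × 111000 = 0.07215 m.
East–west at this latitude: 0.00000007° × 111000 × cos 4.1587° ≈ 0.00000007 × 110708 = 0.00774954 m.
Combined displacement = (0.07215² + 0.00774954²)^½ ≈ 0.072565 m.
That is 0.072565 m = 7.2565 cm.

7.3 cm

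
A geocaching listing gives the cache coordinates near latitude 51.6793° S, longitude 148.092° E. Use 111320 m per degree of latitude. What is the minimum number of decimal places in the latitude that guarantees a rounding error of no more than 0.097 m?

One degree of latitude covers 111320 m.
With N decimal places the half-ulp bound is 0.5·10⁻ᴺ°, or 0.5·10⁻ᴺ × 111320 m on the ground.
Need 0.5 × 111320 × 10⁻ᴺ ≤ 0.097 → 10⁻ᴺ ≤ 1.743e-06, so N ≥ 5.76.
At 5 places the error can reach 0.557 m, but 6 places keeps it to 0.0557 m.

6 decimal places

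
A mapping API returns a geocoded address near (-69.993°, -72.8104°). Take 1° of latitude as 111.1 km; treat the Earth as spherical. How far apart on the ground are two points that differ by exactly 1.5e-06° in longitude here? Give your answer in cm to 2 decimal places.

5.70 cm

At 69.993° a degree of longitude is 111100 × cos 69.993° ≈ 38011.2 m, so 1.5e-06° corresponds to 0.0570168 m.
That is 0.0570168 m = 5.7017 cm.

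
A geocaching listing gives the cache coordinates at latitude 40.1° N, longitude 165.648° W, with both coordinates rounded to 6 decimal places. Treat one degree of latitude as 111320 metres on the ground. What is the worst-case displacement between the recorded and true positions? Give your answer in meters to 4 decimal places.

Rounding to 6 decimal places leaves each coordinate within ±5e-07° of the true value.
N–S: 5e-07° × 111320 m/° = 0.05566 m.
E–W at 40.1°: 5e-07° × 111320 × cos 40.1° = 5e-07 × 111320 × 0.7649 ≈ 0.0425755 m.
Combining orthogonally: (0.05566² + 0.0425755²)^½ ≈ 0.0700765 m.

0.0701 meters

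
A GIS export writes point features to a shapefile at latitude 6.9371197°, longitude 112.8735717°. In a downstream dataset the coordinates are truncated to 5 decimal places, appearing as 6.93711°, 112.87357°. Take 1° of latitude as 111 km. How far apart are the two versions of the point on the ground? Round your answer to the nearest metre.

The latitude changed by +0.0000097° and the longitude by +0.0000017°.
N–S: 0.0000097° × 111000 m/° = 1.0767 m.
E–W at 6.93711°: 0.0000017° × 111000 × cos 6.93711° = 0.0000017 × 111000 × 0.9927 ≈ 0.187319 m.
Distance: √(1.0767² + 0.187319²) ≈ 1.09287 m.

1 metres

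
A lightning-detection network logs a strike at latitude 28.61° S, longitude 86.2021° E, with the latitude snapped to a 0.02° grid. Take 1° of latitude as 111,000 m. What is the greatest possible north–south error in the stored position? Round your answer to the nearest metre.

With a 0.02° grid the true value lies within half a step, ±0.02°/2 = ±0.01°, of the stored one.
North–south distance: 0.01° × 111000 m/° = 1110 m.

1110 metres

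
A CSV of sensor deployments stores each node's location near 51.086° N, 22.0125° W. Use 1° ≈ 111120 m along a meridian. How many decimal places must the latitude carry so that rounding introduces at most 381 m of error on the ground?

3

One degree of latitude covers 111120 m.
With N decimal places the half-ulp bound is 0.5·10⁻ᴺ°, or 0.5·10⁻ᴺ × 111120 m on the ground.
Setting 55560 × 10⁻ᴺ ≤ 381 gives 10ᴺ ≥ 145.8, i.e. N ≥ 2.16.
At 2 places the error can reach 556 m, but 3 places keeps it to 55.6 m.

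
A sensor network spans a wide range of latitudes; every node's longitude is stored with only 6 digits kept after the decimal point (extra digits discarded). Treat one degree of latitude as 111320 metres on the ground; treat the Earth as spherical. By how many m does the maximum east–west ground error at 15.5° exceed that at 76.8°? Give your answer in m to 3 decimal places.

Truncating at 6 decimal places can drop up to a full unit in the last place, so the longitude may be off by as much as 1e-06°.
At 15.5°: 1e-06° × 111320 × cos 15.5° = 1e-06 × 111320 × 0.9636 ≈ 0.10727 m.
At 76.8°: 1e-06° × 111320 × cos 76.8° = 1e-06 × 111320 × 0.2284 ≈ 0.02542 m.
Difference: 0.10727 − 0.02542 = 0.081851 m.

0.082 m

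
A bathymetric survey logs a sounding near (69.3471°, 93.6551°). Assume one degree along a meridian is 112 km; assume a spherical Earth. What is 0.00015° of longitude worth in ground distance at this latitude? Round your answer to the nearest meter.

At 69.3471° a degree of longitude is 112000 × cos 69.3471° ≈ 39503 m, so 0.00015° corresponds to 5.92546 m.

6 meters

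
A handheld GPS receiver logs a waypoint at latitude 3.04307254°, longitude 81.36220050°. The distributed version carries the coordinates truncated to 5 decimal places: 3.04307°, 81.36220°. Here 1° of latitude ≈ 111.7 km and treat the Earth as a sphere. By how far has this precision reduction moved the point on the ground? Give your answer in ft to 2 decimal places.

Δlat = 3.04307254 − 3.04307 = +0.00000254°; Δlon = 81.36220050 − 81.36220 = +0.00000050°.
N–S: 0.00000254° × 111700 m/° = 0.283718 m.
East–west at this latitude: 0.00000050° × 111700 × cos 3.04307° ≈ 0.00000050 × 111542 = 0.0557712 m.
Combined displacement = (0.283718² + 0.0557712²)^½ ≈ 0.289148 m.
In feet: 0.289148 m ÷ 0.3048 ≈ 0.94865 ft.

0.95 ft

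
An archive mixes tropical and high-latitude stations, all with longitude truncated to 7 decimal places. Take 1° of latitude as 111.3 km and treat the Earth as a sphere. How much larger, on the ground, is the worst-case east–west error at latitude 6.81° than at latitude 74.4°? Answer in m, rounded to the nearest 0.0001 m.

Truncating at 7 decimal places can drop up to a full unit in the last place, so the longitude may be off by as much as 1e-07°.
At 6.81°: 1e-07° × 111300 × cos 6.81° = 1e-07 × 111300 × 0.9929 ≈ 0.011051 m.
At 74.4°: 1e-07° × 111300 × cos 74.4° = 1e-07 × 111300 × 0.2689 ≈ 0.0029931 m.
So the lower-latitude error exceeds the higher by 0.011051 − 0.0029931 = 0.0080584 m.

0.0081 m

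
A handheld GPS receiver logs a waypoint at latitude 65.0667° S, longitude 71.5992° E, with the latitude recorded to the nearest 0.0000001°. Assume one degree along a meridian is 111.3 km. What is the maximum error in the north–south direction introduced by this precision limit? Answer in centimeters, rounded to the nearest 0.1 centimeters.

0.6 centimeters

Rounding to 7 decimal places leaves the latitude within ±5e-08° of the true value.
Along the meridian that is 5e-08° × 111300 m/° = 0.005565 m.
That is 0.005565 m = 0.5565 cm.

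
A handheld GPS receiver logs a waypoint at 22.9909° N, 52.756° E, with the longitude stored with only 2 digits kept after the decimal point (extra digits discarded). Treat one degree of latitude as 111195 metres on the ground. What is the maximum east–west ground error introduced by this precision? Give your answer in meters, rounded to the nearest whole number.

Truncating at 2 decimal places can drop up to a full unit in the last place, so the longitude may be off by as much as 0.01°.
Parallels shrink by cos φ, so at 22.9909° a degree of longitude is 111195 × 0.9206 ≈ 102362 m.
So at most 0.01° × 102362 ≈ 1023.62 m east–west.

1024 meters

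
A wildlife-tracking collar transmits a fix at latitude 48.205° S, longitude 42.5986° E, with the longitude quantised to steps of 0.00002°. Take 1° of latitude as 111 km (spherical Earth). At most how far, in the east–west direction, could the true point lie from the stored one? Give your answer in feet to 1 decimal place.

2.4 feet

With a 0.00002° grid the true value lies within half a step, ±0.00002°/2 = ±1e-05°, of the stored one.
One degree of longitude at 48.205° is 111000 × cos 48.205° ≈ 111000 × 0.6665 = 73977.9 m.
Maximum E–W displacement: 1e-05 × 73977.9 = 0.739779 m.
In feet: 0.739779 m ÷ 0.3048 ≈ 2.4271 ft.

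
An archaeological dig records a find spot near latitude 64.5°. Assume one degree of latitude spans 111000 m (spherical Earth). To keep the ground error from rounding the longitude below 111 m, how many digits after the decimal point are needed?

At 64.5° one degree of longitude covers 111000 × cos 64.5° ≈ 111000 × 0.4305 ≈ 47786.7 m.
With N decimal places the half-ulp bound is 0.5·10⁻ᴺ°, or 0.5·10⁻ᴺ × 47786.7 m on the ground.
Setting 23893.4 × 10⁻ᴺ ≤ 111 gives 10ᴺ ≥ 215.3, i.e. N ≥ 2.33.
N = 2 would give 239 m (too coarse); N = 3 gives 23.9 m ≤ 111 m.

3 decimal places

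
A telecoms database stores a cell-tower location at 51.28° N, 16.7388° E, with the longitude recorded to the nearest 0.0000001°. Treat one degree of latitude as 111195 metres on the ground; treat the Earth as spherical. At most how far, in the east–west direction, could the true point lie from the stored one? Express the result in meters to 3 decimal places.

Rounding to 7 decimal places leaves the longitude within ±5e-08° of the true value.
Parallels shrink by cos φ, so at 51.28° a degree of longitude is 111195 × 0.6255 ≈ 69554.1 m.
East–west error: 5e-08° × 69554.1 m/° ≈ 0.00347771 m.

0.003 meters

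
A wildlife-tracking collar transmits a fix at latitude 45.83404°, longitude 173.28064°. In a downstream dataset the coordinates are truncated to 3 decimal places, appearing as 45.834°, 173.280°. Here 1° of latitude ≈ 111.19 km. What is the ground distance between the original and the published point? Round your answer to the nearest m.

The latitude changed by +0.00004° and the longitude by +0.00064°.
N–S: 0.00004° × 111190 m/° = 4.4476 m.
E–W at 45.834°: 0.00064° × 111190 × cos 45.834° = 0.00064 × 111190 × 0.6967 ≈ 49.5811 m.
Combined displacement = (4.4476² + 49.5811²)^½ ≈ 49.7802 m.

50 m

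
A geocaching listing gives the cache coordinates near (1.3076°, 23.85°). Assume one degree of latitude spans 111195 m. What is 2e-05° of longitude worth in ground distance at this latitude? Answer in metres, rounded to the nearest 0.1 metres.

2.2 metres

One degree of longitude here spans 111195 × cos 1.3076° = 111195 × 0.9997 ≈ 111166 m; 2e-05° of that is 2.22332 m.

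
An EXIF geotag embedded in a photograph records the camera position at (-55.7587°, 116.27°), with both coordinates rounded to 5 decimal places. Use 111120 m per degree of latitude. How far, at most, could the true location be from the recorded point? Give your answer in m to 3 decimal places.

0.638 m

Rounding to 5 decimal places leaves each coordinate within ±5e-06° of the true value.
Latitude error → 5e-06 × 111120 = 0.5556 m along the meridian.
Longitude error → 5e-06 × 111120 × cos 55.7587° = 5e-06 × 111120 × 0.5627 ≈ 0.312625 m.
Combining orthogonally: (0.5556² + 0.312625²)^½ ≈ 0.637515 m.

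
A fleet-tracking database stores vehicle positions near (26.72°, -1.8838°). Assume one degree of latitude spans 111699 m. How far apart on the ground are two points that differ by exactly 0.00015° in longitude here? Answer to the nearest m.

At 26.72° a degree of longitude is 111699 × cos 26.72° ≈ 99771.2 m, so 0.00015° corresponds to 14.9657 m.

15 m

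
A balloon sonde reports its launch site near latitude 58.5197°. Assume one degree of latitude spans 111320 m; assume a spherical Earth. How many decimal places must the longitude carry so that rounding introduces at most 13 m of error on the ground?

At 58.5197° one degree of longitude covers 111320 × cos 58.5197° ≈ 111320 × 0.5222 ≈ 58131.9 m.
N decimal places → at most half a unit in the last place, 0.5 × 10⁻ᴺ° = 58131.9/2 × 10⁻ᴺ m.
Need 0.5 × 58131.9 × 10⁻ᴺ ≤ 13 → 10⁻ᴺ ≤ 4.473e-04, so N ≥ 3.35.
N = 3 would give 29.1 m (too coarse); N = 4 gives 2.91 m ≤ 13 m.

4 decimal places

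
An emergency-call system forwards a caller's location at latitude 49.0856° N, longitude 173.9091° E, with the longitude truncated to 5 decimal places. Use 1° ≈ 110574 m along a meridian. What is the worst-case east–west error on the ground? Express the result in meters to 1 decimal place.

0.7 meters

Truncating at 5 decimal places can drop up to a full unit in the last place, so the longitude may be off by as much as 1e-05°.
One degree of longitude at 49.0856° is 110574 × cos 49.0856° ≈ 110574 × 0.6549 = 72418.3 m.
Maximum E–W displacement: 1e-05 × 72418.3 = 0.724183 m.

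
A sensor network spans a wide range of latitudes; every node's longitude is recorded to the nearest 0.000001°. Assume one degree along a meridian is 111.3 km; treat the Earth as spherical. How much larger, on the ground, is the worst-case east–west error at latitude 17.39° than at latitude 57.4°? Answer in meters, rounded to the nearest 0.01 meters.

0.02 meters

Rounding to 6 decimal places leaves the longitude within ±5e-07° of the true value.
Error at 17.39° = 5e-07° × 111300 × cos 17.39° ≈ 0.05565 × 0.9543 = 0.053106 m.
At 57.4°: 5e-07° × 111300 × cos 57.4° = 5e-07 × 111300 × 0.5388 ≈ 0.029983 m.
So the lower-latitude error exceeds the higher by 0.053106 − 0.029983 = 0.023124 m.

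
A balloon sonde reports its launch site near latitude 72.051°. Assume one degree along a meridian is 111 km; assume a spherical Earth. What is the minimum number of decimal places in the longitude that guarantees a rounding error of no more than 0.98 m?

5

At 72.051° one degree of longitude covers 111000 × cos 72.051° ≈ 111000 × 0.3082 ≈ 34206.9 m.
With N decimal places the half-ulp bound is 0.5·10⁻ᴺ°, or 0.5·10⁻ᴺ × 34206.9 m on the ground.
Need 0.5 × 34206.9 × 10⁻ᴺ ≤ 0.98 → 10⁻ᴺ ≤ 5.730e-05, so N ≥ 4.24.
At 4 places the error can reach 1.71 m, but 5 places keeps it to 0.171 m.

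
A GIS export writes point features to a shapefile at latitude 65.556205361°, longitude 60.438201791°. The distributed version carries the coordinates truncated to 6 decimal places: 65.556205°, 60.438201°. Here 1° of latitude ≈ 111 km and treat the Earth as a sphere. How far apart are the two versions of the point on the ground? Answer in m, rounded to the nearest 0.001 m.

0.054 m

The latitude changed by +0.000000361° and the longitude by +0.000000791°.
North–south shift: 0.000000361 × 111000 = 0.040071 m.
East–west at this latitude: 0.000000791° × 111000 × cos 65.5562° ≈ 0.000000791 × 45931.8 = 0.0363321 m.
Hypotenuse of the two orthogonal shifts: √(0.040071² + 0.0363321²) = 0.0540898 m.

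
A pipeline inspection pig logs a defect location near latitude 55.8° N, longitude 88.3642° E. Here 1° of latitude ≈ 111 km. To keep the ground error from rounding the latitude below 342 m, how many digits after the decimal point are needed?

One degree of latitude covers 111000 m.
N decimal places → at most half a unit in the last place, 0.5 × 10⁻ᴺ° = 111000/2 × 10⁻ᴺ m.
Need 0.5 × 111000 × 10⁻ᴺ ≤ 342 → 10⁻ᴺ ≤ 6.162e-03, so N ≥ 2.21.
N = 2 would give 555 m (too coarse); N = 3 gives 55.5 m ≤ 342 m.

3 decimal places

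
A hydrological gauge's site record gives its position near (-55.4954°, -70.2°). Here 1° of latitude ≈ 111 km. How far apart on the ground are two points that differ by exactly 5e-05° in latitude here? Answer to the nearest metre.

5e-05° × 111000 m/° = 5.55 m.

6 metres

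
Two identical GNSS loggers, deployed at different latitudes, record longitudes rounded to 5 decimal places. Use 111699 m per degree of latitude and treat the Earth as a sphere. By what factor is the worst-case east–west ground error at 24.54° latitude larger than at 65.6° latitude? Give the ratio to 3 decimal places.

Rounding to 5 decimal places leaves the longitude within ±5e-06° of the true value.
Error at 24.54° = 5e-06° × 111699 × cos 24.54° ≈ 0.5585 × 0.9097 = 0.50805 m.
At 65.6°: 5e-06° × 111699 × cos 65.6° = 5e-06 × 111699 × 0.4131 ≈ 0.23072 m.
Ratio: 0.50805 / 0.23072 = cos 24.54° / cos 65.6° ≈ 2.2020.

2.202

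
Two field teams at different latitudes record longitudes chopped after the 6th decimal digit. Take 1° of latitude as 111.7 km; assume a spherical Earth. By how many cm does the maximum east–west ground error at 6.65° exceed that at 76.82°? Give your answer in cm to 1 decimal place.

Truncating at 6 decimal places can drop up to a full unit in the last place, so the longitude may be off by as much as 1e-06°.
Error at 6.65° = 1e-06° × 111700 × cos 6.65° ≈ 0.1117 × 0.9933 = 0.11095 m.
At 76.82°: 1e-06° × 111700 × cos 76.82° = 1e-06 × 111700 × 0.2280 ≈ 0.025469 m.
Difference: 0.11095 − 0.025469 = 0.08548 m.
That is 0.0854797 m = 8.548 cm.

8.5 cm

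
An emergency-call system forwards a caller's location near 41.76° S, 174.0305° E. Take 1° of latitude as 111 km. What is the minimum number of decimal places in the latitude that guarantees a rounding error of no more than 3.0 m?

One degree of latitude covers 111000 m.
Rounding to N decimal places gives at most 0.5 × 10⁻ᴺ degrees of error, i.e. 0.5 × 10⁻ᴺ × 111000 m.
Setting 55500 × 10⁻ᴺ ≤ 3.0 gives 10ᴺ ≥ 1.85e+04, i.e. N ≥ 4.27.
N = 4 would give 5.55 m (too coarse); N = 5 gives 0.555 m ≤ 3.0 m.

5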